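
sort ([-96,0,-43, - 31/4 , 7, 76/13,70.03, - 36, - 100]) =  [-100 , - 96, - 43, - 36, - 31/4, 0, 76/13, 7, 70.03] 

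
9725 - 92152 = -82427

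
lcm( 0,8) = 0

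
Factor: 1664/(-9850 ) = - 2^6* 5^(  -  2)*13^1*197^ ( - 1)  =  - 832/4925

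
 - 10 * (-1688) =16880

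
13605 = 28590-14985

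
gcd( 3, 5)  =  1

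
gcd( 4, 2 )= 2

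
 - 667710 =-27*24730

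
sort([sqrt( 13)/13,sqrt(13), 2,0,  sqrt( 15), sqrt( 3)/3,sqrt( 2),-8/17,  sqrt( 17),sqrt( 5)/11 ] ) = [-8/17,0, sqrt(5)/11,sqrt( 13)/13,sqrt( 3)/3, sqrt(2),2,sqrt( 13 ), sqrt( 15),  sqrt( 17)]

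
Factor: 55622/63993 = 2^1*3^( - 1) * 7^1 *29^1 * 83^( - 1) * 137^1*257^( - 1) 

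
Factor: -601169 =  - 83^1* 7243^1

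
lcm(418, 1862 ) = 20482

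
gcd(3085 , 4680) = 5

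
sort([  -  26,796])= [ - 26,796]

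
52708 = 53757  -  1049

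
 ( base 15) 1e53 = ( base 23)cb2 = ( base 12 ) 39a3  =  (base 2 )1100111001011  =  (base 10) 6603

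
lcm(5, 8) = 40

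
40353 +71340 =111693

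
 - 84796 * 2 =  - 169592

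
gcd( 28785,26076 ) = 3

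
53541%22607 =8327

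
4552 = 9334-4782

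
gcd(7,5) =1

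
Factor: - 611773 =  -191^1*3203^1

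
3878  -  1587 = 2291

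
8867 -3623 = 5244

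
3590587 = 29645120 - 26054533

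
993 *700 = 695100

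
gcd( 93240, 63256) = 8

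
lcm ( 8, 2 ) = 8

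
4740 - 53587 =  - 48847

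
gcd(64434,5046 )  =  6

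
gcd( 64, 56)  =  8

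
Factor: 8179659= 3^2 * 908851^1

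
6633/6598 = 6633/6598 = 1.01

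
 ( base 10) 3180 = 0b110001101100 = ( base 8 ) 6154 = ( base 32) 33C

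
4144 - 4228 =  - 84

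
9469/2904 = 9469/2904 = 3.26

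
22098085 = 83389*265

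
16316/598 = 27+85/299 = 27.28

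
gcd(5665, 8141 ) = 1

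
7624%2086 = 1366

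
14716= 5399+9317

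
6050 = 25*242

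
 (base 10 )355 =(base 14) 1b5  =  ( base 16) 163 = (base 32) B3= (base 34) af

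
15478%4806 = 1060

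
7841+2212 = 10053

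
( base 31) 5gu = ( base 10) 5331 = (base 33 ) 4ti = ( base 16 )14D3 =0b1010011010011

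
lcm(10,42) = 210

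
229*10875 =2490375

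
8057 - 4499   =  3558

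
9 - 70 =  - 61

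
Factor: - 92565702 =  - 2^1*3^2*5142539^1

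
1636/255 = 1636/255 = 6.42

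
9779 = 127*77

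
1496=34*44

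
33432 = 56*597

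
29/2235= 29/2235 = 0.01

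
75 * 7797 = 584775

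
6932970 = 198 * 35015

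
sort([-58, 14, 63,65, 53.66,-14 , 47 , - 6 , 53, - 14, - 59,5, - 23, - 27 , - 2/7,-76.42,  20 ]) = [ - 76.42,-59,-58,-27 ,- 23 ,  -  14, - 14 , - 6, - 2/7 , 5, 14, 20 , 47, 53 , 53.66, 63,65] 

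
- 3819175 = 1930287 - 5749462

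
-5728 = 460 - 6188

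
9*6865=61785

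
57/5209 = 57/5209=0.01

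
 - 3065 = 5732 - 8797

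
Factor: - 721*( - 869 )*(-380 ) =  - 2^2 * 5^1 *7^1*11^1 * 19^1 * 79^1*103^1 = - 238088620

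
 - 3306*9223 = - 30491238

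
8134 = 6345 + 1789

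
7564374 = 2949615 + 4614759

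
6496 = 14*464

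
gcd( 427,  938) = 7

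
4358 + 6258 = 10616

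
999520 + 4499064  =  5498584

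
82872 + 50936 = 133808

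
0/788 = 0 =0.00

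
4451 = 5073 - 622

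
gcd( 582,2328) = 582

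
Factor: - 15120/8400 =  - 3^2*5^( - 1)=- 9/5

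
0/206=0=0.00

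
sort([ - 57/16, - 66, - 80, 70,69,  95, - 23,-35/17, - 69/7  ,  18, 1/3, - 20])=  [ - 80,-66,- 23, - 20 , - 69/7, - 57/16 , - 35/17,1/3,18,  69, 70,95]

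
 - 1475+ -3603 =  - 5078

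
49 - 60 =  - 11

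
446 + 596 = 1042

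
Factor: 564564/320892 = 7^1*11^ ( - 1 ) * 17^(-1) * 47^1 = 329/187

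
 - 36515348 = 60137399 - 96652747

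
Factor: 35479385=5^1*131^1*54167^1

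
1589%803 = 786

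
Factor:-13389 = -3^1*4463^1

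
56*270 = 15120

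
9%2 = 1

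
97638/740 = 48819/370=131.94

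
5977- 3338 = 2639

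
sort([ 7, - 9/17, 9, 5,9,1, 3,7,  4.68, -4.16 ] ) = [-4.16, - 9/17,1,3, 4.68,5, 7,7,9,9]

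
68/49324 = 17/12331 = 0.00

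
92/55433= 92/55433 = 0.00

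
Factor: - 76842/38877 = -2^1*3^2*1423^1*12959^(-1) = -  25614/12959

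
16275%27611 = 16275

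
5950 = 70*85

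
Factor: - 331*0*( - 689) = 0^1 =0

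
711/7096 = 711/7096=0.10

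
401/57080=401/57080= 0.01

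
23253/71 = 23253/71 = 327.51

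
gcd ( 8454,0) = 8454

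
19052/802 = 23 + 303/401 = 23.76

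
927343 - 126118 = 801225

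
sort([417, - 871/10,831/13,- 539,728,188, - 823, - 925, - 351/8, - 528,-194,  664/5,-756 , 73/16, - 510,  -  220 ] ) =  [ - 925, - 823, - 756, - 539, - 528,-510, - 220, - 194, - 871/10, - 351/8,73/16,  831/13,664/5, 188,417,728] 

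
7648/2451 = 7648/2451= 3.12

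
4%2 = 0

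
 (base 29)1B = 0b101000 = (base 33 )17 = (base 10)40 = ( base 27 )1d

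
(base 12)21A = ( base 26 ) BO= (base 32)9m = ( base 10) 310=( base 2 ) 100110110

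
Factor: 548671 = 548671^1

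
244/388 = 61/97 = 0.63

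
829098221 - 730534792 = 98563429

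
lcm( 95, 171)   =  855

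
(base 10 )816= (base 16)330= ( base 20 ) 20g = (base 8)1460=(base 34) O0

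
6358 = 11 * 578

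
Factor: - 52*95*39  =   - 2^2*3^1*5^1*13^2 * 19^1 = -  192660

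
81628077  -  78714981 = 2913096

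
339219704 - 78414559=260805145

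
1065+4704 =5769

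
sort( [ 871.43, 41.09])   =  [ 41.09, 871.43]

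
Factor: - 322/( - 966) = 1/3  =  3^( -1)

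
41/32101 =41/32101= 0.00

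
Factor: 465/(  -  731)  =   - 3^1*5^1*17^(- 1)*31^1*43^(-1) 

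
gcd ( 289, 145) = 1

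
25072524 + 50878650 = 75951174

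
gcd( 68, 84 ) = 4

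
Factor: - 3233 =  - 53^1*61^1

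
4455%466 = 261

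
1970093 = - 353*( - 5581)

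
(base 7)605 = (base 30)9t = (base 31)9K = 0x12B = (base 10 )299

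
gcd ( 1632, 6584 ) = 8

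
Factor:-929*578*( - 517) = 2^1*11^1*17^2*47^1*929^1 = 277609354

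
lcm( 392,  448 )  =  3136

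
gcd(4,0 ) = 4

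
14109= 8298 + 5811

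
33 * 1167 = 38511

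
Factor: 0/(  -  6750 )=0^1 = 0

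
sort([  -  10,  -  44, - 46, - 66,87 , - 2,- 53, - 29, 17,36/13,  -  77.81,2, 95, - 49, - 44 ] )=[ - 77.81, - 66,-53, -49, - 46, - 44,  -  44, - 29, - 10, - 2,2,36/13,17,87,95]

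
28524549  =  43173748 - 14649199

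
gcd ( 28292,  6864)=44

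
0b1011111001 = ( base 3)1001012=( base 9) 1035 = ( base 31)OH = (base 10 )761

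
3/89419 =3/89419 = 0.00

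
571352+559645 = 1130997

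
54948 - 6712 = 48236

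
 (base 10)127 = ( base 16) 7F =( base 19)6d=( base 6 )331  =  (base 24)57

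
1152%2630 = 1152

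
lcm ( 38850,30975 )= 2292150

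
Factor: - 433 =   -  433^1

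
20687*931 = 19259597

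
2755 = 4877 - 2122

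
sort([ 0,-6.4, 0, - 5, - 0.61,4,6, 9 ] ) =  [-6.4, - 5, - 0.61,0, 0,4,6, 9]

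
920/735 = 1 + 37/147 = 1.25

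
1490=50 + 1440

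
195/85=39/17 = 2.29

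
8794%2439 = 1477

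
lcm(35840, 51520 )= 824320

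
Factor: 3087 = 3^2 * 7^3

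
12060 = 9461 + 2599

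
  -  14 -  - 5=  - 9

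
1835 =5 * 367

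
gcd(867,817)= 1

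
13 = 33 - 20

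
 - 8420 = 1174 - 9594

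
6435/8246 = 6435/8246=0.78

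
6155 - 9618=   -  3463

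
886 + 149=1035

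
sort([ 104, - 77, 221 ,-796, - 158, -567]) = [- 796, - 567,  -  158,-77,104, 221] 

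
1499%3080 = 1499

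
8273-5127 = 3146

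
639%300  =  39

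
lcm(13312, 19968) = 39936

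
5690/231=24 + 146/231 = 24.63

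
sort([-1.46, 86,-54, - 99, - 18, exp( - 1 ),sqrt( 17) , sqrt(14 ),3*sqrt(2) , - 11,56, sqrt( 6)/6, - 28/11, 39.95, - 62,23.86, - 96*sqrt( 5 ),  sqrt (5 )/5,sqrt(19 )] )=[-96*sqrt(5),  -  99 , - 62,-54, - 18, - 11,-28/11, - 1.46, exp( - 1 ),sqrt(6) /6,sqrt(5)/5,  sqrt( 14 ), sqrt( 17 ), 3 * sqrt( 2 ),sqrt(19),23.86,39.95,56, 86 ]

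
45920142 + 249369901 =295290043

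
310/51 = 6 + 4/51 = 6.08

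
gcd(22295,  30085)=5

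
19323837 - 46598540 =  - 27274703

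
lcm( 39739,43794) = 2145906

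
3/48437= 3/48437 = 0.00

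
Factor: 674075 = 5^2*59^1* 457^1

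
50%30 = 20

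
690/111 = 6 + 8/37 = 6.22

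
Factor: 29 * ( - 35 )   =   - 1015 = -  5^1*7^1*29^1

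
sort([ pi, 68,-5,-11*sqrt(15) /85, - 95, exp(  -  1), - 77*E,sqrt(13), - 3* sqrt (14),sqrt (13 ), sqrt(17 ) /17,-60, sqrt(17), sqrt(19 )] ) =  [- 77*E, - 95,-60, -3*sqrt( 14 ), - 5, - 11 * sqrt( 15)/85, sqrt( 17)/17, exp(-1), pi, sqrt(13 ),sqrt(13),sqrt(17), sqrt( 19),68 ] 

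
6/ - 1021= -6/1021=- 0.01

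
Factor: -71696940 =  -2^2*3^1*5^1*7^1*170707^1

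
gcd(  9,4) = 1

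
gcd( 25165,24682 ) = 7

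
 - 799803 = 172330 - 972133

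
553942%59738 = 16300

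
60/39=20/13 = 1.54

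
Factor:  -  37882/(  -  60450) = 47/75 = 3^( - 1) * 5^ (-2) * 47^1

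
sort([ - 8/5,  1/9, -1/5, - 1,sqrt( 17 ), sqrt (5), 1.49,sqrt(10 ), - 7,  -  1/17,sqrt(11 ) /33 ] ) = [ - 7, - 8/5, - 1, - 1/5, - 1/17,sqrt(11 )/33,1/9,1.49,sqrt(5),sqrt(10 ), sqrt(17 ) ] 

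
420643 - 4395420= - 3974777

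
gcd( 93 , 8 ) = 1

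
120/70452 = 10/5871 = 0.00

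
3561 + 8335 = 11896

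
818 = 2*409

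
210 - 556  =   - 346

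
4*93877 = 375508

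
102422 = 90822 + 11600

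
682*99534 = 67882188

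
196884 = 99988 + 96896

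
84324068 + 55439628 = 139763696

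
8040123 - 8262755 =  - 222632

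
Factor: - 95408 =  - 2^4*67^1* 89^1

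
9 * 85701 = 771309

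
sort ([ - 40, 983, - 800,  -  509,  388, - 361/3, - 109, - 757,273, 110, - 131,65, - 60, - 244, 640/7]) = [ - 800,  -  757, - 509, - 244, - 131, - 361/3, - 109, - 60, - 40,65,640/7, 110,273, 388,  983] 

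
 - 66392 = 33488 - 99880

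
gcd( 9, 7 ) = 1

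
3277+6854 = 10131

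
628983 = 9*69887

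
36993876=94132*393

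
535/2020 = 107/404 = 0.26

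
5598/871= 6 + 372/871 = 6.43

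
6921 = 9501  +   - 2580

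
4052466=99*40934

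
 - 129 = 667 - 796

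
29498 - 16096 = 13402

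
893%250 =143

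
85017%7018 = 801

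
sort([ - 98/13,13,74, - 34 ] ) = [ - 34 , - 98/13,13,74] 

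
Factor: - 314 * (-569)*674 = 120420884 = 2^2*157^1*337^1*569^1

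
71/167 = 71/167=0.43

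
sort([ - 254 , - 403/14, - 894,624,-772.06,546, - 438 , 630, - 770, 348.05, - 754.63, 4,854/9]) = [ - 894, - 772.06,-770, - 754.63  , - 438, - 254, - 403/14 , 4, 854/9,348.05 , 546,624,630 ]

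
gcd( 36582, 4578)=42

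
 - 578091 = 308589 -886680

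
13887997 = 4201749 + 9686248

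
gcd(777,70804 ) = 1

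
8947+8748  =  17695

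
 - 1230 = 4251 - 5481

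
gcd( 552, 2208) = 552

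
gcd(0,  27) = 27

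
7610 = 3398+4212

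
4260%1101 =957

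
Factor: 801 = 3^2*89^1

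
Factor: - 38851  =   -38851^1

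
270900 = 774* 350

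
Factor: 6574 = 2^1 *19^1*173^1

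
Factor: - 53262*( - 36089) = 2^1*3^2*11^1*151^1*239^1*269^1 = 1922172318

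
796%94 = 44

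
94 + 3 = 97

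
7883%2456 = 515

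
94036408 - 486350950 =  - 392314542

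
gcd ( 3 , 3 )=3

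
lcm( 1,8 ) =8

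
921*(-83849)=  - 77224929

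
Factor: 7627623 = 3^1*61^1*41681^1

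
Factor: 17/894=2^( - 1 )*3^( - 1 )*17^1 * 149^(-1)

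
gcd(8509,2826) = 1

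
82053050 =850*96533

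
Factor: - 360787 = -7^2*37^1*199^1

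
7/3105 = 7/3105  =  0.00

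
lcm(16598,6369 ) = 547734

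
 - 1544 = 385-1929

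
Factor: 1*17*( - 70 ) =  - 2^1 *5^1*7^1*17^1 = -  1190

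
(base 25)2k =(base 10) 70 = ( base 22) 34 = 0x46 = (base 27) 2G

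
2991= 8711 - 5720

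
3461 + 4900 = 8361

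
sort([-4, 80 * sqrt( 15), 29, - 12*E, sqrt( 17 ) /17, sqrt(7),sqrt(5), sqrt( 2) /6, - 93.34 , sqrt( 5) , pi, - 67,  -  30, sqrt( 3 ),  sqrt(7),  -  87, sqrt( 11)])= [-93.34, - 87, - 67, - 12*E, - 30, - 4, sqrt (2) /6, sqrt(17) /17, sqrt( 3), sqrt( 5 ), sqrt (5), sqrt( 7 ), sqrt( 7 ), pi, sqrt (11),29, 80 * sqrt( 15)] 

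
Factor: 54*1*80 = 4320  =  2^5* 3^3*5^1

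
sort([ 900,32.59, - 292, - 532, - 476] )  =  [ - 532, - 476, - 292,32.59,900] 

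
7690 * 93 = 715170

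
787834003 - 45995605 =741838398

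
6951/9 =772 + 1/3 = 772.33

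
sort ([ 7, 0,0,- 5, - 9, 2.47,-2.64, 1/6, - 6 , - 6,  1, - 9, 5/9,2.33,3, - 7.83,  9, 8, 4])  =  [ - 9,-9, - 7.83, -6 ,  -  6, - 5, - 2.64,0,  0, 1/6, 5/9, 1,  2.33,  2.47,3,4, 7, 8, 9]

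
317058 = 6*52843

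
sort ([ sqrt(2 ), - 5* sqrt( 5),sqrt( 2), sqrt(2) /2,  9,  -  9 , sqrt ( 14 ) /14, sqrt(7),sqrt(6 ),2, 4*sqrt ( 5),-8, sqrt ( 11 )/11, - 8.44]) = [  -  5*sqrt(5 ) , - 9,  -  8.44, - 8 , sqrt (14 )/14,sqrt(11) /11, sqrt( 2)/2,  sqrt (2),sqrt(  2),2,sqrt(6), sqrt (7 ), 4*sqrt( 5), 9 ]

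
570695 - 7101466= - 6530771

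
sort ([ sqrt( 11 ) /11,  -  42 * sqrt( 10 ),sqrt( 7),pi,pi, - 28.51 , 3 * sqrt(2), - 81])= [ - 42*sqrt( 10 ), - 81, - 28.51 , sqrt( 11)/11,  sqrt( 7 ), pi,pi,3*sqrt( 2 ) ] 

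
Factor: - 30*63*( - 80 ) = 151200=2^5*3^3 * 5^2*7^1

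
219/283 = 219/283= 0.77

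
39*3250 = 126750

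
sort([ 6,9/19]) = [ 9/19, 6]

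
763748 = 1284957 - 521209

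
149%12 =5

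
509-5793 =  - 5284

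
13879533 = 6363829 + 7515704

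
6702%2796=1110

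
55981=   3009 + 52972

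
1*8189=8189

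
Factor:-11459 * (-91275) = 1045920225=   3^1 * 5^2*7^1 * 1217^1*1637^1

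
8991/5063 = 1 + 3928/5063 = 1.78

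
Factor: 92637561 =3^1*1619^1*19073^1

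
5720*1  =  5720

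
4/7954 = 2/3977=0.00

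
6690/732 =1115/122=9.14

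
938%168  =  98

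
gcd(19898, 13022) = 2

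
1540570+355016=1895586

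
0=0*8781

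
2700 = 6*450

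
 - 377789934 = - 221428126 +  -156361808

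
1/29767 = 1/29767  =  0.00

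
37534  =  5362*7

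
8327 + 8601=16928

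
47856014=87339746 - 39483732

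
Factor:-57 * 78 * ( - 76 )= 2^3*3^2* 13^1 * 19^2 = 337896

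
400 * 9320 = 3728000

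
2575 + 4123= 6698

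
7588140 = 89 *85260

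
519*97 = 50343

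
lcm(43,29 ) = 1247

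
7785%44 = 41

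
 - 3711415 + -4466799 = - 8178214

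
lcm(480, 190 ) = 9120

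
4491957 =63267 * 71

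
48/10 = 4+4/5 = 4.80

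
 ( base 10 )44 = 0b101100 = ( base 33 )1B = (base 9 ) 48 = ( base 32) 1c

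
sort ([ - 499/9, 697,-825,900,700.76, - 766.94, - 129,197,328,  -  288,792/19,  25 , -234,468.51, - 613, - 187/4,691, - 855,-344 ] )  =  [- 855,-825, -766.94, - 613, - 344,  -  288,  -  234, - 129, - 499/9 ,  -  187/4,25,792/19,  197,328,468.51,691,  697, 700.76 , 900 ]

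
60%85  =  60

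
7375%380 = 155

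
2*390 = 780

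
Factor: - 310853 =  -137^1*2269^1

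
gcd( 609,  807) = 3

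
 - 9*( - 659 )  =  5931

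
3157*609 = 1922613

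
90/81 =1 + 1/9 = 1.11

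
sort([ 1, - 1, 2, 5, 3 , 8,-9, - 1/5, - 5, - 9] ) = [ - 9,-9, - 5, - 1, - 1/5,1, 2,  3,5, 8]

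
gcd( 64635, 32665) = 695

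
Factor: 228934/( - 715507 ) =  - 2^1*13^( - 1 )*23^(-1 )*2393^( - 1)*114467^1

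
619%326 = 293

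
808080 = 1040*777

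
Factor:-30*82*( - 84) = 206640=2^4 * 3^2 * 5^1*7^1*41^1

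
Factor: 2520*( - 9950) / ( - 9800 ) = 2^1 * 3^2*5^1*  7^( - 1)*199^1 = 17910/7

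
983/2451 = 983/2451 = 0.40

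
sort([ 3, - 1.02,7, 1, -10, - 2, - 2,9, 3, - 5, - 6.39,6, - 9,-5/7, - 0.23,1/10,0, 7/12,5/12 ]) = [ - 10, - 9,-6.39, - 5,  -  2, - 2,  -  1.02, - 5/7, - 0.23,0,1/10,5/12, 7/12, 1, 3, 3,6,7, 9] 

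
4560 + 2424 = 6984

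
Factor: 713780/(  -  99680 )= -401/56  =  - 2^(  -  3)*7^( - 1)*401^1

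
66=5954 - 5888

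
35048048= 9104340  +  25943708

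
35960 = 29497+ 6463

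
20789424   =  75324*276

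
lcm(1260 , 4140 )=28980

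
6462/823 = 6462/823 = 7.85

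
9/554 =9/554=0.02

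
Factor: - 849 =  - 3^1*283^1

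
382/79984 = 191/39992 = 0.00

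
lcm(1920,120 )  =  1920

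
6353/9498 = 6353/9498 = 0.67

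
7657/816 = 7657/816= 9.38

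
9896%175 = 96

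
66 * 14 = 924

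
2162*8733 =18880746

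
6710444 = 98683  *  68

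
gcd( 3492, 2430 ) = 18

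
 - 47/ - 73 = 47/73 =0.64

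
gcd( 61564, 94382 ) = 2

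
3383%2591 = 792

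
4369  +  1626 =5995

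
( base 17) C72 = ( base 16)e05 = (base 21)82J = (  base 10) 3589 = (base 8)7005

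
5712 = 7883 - 2171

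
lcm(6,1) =6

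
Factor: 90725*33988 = 2^2* 5^2 * 19^1* 29^1*191^1*293^1 = 3083561300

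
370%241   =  129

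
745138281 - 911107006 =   -  165968725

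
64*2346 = 150144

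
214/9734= 107/4867 = 0.02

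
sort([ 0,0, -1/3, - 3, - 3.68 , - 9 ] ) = [-9,-3.68, - 3, - 1/3, 0, 0]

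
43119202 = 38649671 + 4469531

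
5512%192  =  136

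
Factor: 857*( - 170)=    - 145690 = - 2^1*5^1*17^1*857^1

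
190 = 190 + 0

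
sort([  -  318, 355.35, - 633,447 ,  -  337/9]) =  [ - 633,- 318,-337/9,  355.35,447] 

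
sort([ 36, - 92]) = [-92,  36]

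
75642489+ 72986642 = 148629131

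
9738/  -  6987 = - 3246/2329 =-1.39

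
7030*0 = 0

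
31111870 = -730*(-42619 ) 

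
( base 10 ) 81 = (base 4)1101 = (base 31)2j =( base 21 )3I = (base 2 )1010001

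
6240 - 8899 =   -  2659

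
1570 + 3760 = 5330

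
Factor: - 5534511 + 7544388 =3^1*19^1*37^1*953^1 = 2009877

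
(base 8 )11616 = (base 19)DG9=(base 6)35102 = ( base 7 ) 20411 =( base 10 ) 5006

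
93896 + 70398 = 164294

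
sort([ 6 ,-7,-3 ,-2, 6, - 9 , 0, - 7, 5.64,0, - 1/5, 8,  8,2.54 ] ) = [-9 , - 7, - 7,-3, - 2,  -  1/5,0 , 0  ,  2.54,5.64,6,6,  8, 8 ] 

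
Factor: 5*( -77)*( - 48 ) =18480 = 2^4*3^1*5^1*7^1 * 11^1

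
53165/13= 53165/13 = 4089.62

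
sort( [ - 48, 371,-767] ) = [ - 767, - 48, 371 ] 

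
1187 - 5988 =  - 4801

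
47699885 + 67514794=115214679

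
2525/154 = 16 + 61/154  =  16.40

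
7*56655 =396585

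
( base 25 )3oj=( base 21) 5dg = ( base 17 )8ac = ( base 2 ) 100110111110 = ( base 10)2494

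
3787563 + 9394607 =13182170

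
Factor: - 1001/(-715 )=7/5 = 5^( - 1 ) * 7^1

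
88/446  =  44/223 = 0.20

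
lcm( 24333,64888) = 194664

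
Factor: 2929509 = 3^2*11^1* 127^1*233^1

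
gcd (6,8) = 2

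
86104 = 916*94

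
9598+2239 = 11837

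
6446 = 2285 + 4161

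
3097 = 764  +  2333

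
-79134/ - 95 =832+94/95=832.99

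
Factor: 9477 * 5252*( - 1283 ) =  - 63859020732 = -2^2*3^6*13^2*101^1*1283^1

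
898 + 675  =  1573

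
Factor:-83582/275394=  - 529/1743 = - 3^(  -  1 )*7^( - 1 )*23^2*83^( - 1)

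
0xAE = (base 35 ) 4Y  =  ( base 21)86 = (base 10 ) 174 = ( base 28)66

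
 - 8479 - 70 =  - 8549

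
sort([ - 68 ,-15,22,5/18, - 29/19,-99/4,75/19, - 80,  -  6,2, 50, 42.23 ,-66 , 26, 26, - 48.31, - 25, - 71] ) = [ - 80, - 71, - 68, - 66, - 48.31 , - 25, - 99/4, - 15, - 6, - 29/19,5/18, 2, 75/19,22, 26, 26, 42.23,50]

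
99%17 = 14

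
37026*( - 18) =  - 666468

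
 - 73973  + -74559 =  - 148532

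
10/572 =5/286 = 0.02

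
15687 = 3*5229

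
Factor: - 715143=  - 3^1*11^1*13^1*1667^1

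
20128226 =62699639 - 42571413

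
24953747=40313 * 619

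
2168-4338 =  -2170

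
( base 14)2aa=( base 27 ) K2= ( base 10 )542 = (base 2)1000011110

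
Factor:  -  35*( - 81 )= 2835 = 3^4*5^1*7^1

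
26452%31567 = 26452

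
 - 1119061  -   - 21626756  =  20507695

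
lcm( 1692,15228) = 15228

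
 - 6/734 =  - 1 + 364/367= -0.01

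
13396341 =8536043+4860298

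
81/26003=81/26003 = 0.00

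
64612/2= 32306 = 32306.00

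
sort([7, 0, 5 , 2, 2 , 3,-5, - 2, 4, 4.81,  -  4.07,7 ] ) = [ - 5, - 4.07,-2, 0,2, 2,  3 , 4 , 4.81, 5, 7 , 7] 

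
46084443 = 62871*733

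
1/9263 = 1/9263= 0.00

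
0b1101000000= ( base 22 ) 1FI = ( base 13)4C0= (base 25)187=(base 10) 832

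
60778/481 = 126 + 172/481 = 126.36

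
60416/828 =15104/207 = 72.97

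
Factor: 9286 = 2^1*4643^1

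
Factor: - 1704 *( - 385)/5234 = 328020/2617 = 2^2*3^1*5^1 * 7^1*11^1*71^1*2617^( - 1)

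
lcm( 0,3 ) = 0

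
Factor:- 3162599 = -11^1*107^1* 2687^1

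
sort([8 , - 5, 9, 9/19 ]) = [ - 5, 9/19,  8,9 ]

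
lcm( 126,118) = 7434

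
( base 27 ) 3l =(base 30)3C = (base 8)146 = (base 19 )57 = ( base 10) 102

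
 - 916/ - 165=5  +  91/165=5.55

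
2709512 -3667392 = -957880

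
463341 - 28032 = 435309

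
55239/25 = 2209 + 14/25=2209.56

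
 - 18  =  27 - 45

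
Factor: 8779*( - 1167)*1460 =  - 2^2 * 3^1*5^1*73^1*389^1*8779^1 = - 14957835780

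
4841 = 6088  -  1247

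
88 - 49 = 39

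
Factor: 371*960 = 356160=2^6 *3^1 * 5^1*7^1 * 53^1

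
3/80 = 3/80 = 0.04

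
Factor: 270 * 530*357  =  2^2*3^4*5^2*7^1*17^1*53^1 = 51086700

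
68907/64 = 68907/64 = 1076.67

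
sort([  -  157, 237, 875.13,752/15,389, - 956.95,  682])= [ - 956.95, - 157,752/15, 237,389, 682, 875.13 ]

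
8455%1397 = 73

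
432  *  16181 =6990192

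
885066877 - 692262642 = 192804235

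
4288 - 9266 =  - 4978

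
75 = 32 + 43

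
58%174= 58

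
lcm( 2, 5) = 10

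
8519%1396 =143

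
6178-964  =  5214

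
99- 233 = -134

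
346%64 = 26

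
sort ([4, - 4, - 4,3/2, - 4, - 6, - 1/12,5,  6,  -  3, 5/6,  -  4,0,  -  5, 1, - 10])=[ - 10,-6, - 5, -4, - 4, - 4, - 4, - 3,-1/12, 0, 5/6 , 1,3/2, 4, 5, 6]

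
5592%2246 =1100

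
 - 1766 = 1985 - 3751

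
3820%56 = 12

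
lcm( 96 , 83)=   7968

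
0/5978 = 0 = 0.00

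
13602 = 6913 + 6689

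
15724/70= 224 + 22/35 = 224.63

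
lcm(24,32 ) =96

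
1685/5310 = 337/1062  =  0.32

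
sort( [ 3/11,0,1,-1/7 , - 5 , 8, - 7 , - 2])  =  [ - 7, - 5, - 2,  -  1/7, 0,3/11,1,8 ] 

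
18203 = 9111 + 9092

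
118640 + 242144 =360784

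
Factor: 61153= 61153^1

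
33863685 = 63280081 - 29416396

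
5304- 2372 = 2932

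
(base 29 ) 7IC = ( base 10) 6421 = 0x1915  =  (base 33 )5tj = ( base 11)4908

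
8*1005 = 8040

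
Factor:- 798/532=  -  3/2 = -2^( - 1 )*3^1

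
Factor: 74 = 2^1*37^1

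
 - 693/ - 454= 1 + 239/454 =1.53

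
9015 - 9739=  - 724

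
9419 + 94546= 103965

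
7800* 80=624000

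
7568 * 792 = 5993856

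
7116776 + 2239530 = 9356306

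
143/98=1 + 45/98 =1.46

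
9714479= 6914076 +2800403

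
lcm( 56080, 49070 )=392560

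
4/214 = 2/107= 0.02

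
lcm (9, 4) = 36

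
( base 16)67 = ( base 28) 3j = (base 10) 103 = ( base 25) 43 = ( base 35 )2X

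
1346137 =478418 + 867719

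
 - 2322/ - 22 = 105+6/11 = 105.55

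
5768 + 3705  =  9473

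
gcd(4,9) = 1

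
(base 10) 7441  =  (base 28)9DL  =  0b1110100010001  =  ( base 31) 7N1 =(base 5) 214231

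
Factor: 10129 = 7^1 * 1447^1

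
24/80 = 3/10 = 0.30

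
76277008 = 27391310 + 48885698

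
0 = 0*60551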